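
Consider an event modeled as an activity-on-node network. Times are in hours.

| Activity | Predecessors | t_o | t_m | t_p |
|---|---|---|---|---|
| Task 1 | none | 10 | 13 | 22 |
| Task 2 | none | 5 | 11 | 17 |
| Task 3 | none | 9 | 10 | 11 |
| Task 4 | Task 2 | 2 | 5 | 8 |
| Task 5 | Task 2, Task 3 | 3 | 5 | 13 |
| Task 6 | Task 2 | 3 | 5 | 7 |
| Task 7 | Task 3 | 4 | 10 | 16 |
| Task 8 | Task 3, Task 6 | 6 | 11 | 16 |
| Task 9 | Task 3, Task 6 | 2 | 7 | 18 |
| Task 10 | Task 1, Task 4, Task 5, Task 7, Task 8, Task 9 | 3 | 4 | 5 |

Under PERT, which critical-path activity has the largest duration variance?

te_Task 1 = (10 + 4·13 + 22)/6 = 84/6 = 14; σ²_Task 1 = ((22−10)/6)² = 4.000
te_Task 2 = (5 + 4·11 + 17)/6 = 66/6 = 11; σ²_Task 2 = ((17−5)/6)² = 4.000
te_Task 3 = (9 + 4·10 + 11)/6 = 60/6 = 10; σ²_Task 3 = ((11−9)/6)² = 0.111
te_Task 4 = (2 + 4·5 + 8)/6 = 30/6 = 5; σ²_Task 4 = ((8−2)/6)² = 1.000
te_Task 5 = (3 + 4·5 + 13)/6 = 36/6 = 6; σ²_Task 5 = ((13−3)/6)² = 2.778
te_Task 6 = (3 + 4·5 + 7)/6 = 30/6 = 5; σ²_Task 6 = ((7−3)/6)² = 0.444
te_Task 7 = (4 + 4·10 + 16)/6 = 60/6 = 10; σ²_Task 7 = ((16−4)/6)² = 4.000
te_Task 8 = (6 + 4·11 + 16)/6 = 66/6 = 11; σ²_Task 8 = ((16−6)/6)² = 2.778
te_Task 9 = (2 + 4·7 + 18)/6 = 48/6 = 8; σ²_Task 9 = ((18−2)/6)² = 7.111
te_Task 10 = (3 + 4·4 + 5)/6 = 24/6 = 4; σ²_Task 10 = ((5−3)/6)² = 0.111

Forward pass:
ES_Task 1 = 0; EF_Task 1 = 14
ES_Task 2 = 0; EF_Task 2 = 11
ES_Task 3 = 0; EF_Task 3 = 10
ES_Task 4 = 11; EF_Task 4 = 11+5 = 16
ES_Task 5 = max(EF_Task 2=11, EF_Task 3=10) = 11; EF_Task 5 = 11+6 = 17
ES_Task 6 = 11; EF_Task 6 = 11+5 = 16
ES_Task 7 = 10; EF_Task 7 = 10+10 = 20
ES_Task 8 = max(EF_Task 3=10, EF_Task 6=16) = 16; EF_Task 8 = 16+11 = 27
ES_Task 9 = max(EF_Task 3=10, EF_Task 6=16) = 16; EF_Task 9 = 16+8 = 24
ES_Task 10 = max(EF_Task 1=14, EF_Task 4=16, EF_Task 5=17, EF_Task 7=20, EF_Task 8=27, EF_Task 9=24) = 27; EF_Task 10 = 27+4 = 31
Expected project duration μ = 31 hours. Critical path: Task 2 → Task 6 → Task 8 → Task 10.

Variances on critical path: σ²_Task 2=4.000, σ²_Task 6=0.444, σ²_Task 8=2.778, σ²_Task 10=0.111.
Largest is σ²_Task 2 = 4.000.

Task 2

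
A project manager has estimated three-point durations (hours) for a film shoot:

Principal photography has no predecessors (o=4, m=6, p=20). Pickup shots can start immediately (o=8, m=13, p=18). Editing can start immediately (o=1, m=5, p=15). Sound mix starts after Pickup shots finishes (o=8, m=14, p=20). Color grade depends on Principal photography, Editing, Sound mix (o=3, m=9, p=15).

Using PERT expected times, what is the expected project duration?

36 hours

te_Principal photography = (4 + 4·6 + 20)/6 = 48/6 = 8
te_Pickup shots = (8 + 4·13 + 18)/6 = 78/6 = 13
te_Editing = (1 + 4·5 + 15)/6 = 36/6 = 6
te_Sound mix = (8 + 4·14 + 20)/6 = 84/6 = 14
te_Color grade = (3 + 4·9 + 15)/6 = 54/6 = 9

Forward pass:
ES_Principal photography = 0; EF_Principal photography = 8
ES_Pickup shots = 0; EF_Pickup shots = 13
ES_Editing = 0; EF_Editing = 6
ES_Sound mix = 13; EF_Sound mix = 13+14 = 27
ES_Color grade = max(EF_Principal photography=8, EF_Editing=6, EF_Sound mix=27) = 27; EF_Color grade = 27+9 = 36
Expected project duration μ = 36 hours. Critical path: Pickup shots → Sound mix → Color grade.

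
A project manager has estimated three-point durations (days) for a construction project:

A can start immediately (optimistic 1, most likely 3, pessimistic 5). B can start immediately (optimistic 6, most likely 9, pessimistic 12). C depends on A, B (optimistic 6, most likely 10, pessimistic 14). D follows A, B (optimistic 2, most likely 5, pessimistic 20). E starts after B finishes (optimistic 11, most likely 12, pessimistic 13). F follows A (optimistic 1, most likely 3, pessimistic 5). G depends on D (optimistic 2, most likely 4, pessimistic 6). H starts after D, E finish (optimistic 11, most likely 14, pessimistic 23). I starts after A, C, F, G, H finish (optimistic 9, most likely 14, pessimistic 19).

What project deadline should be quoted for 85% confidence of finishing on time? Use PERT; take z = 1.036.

52.9 days

te_A = (1 + 4·3 + 5)/6 = 18/6 = 3; σ²_A = ((5−1)/6)² = 0.444
te_B = (6 + 4·9 + 12)/6 = 54/6 = 9; σ²_B = ((12−6)/6)² = 1.000
te_C = (6 + 4·10 + 14)/6 = 60/6 = 10; σ²_C = ((14−6)/6)² = 1.778
te_D = (2 + 4·5 + 20)/6 = 42/6 = 7; σ²_D = ((20−2)/6)² = 9.000
te_E = (11 + 4·12 + 13)/6 = 72/6 = 12; σ²_E = ((13−11)/6)² = 0.111
te_F = (1 + 4·3 + 5)/6 = 18/6 = 3; σ²_F = ((5−1)/6)² = 0.444
te_G = (2 + 4·4 + 6)/6 = 24/6 = 4; σ²_G = ((6−2)/6)² = 0.444
te_H = (11 + 4·14 + 23)/6 = 90/6 = 15; σ²_H = ((23−11)/6)² = 4.000
te_I = (9 + 4·14 + 19)/6 = 84/6 = 14; σ²_I = ((19−9)/6)² = 2.778

Forward pass:
ES_A = 0; EF_A = 3
ES_B = 0; EF_B = 9
ES_C = max(EF_A=3, EF_B=9) = 9; EF_C = 9+10 = 19
ES_D = max(EF_A=3, EF_B=9) = 9; EF_D = 9+7 = 16
ES_E = 9; EF_E = 9+12 = 21
ES_F = 3; EF_F = 3+3 = 6
ES_G = 16; EF_G = 16+4 = 20
ES_H = max(EF_D=16, EF_E=21) = 21; EF_H = 21+15 = 36
ES_I = max(EF_A=3, EF_C=19, EF_F=6, EF_G=20, EF_H=36) = 36; EF_I = 36+14 = 50
Expected project duration μ = 50 days. Critical path: B → E → H → I.

Variance along critical path = 1.000 + 0.111 + 4.000 + 2.778 = 7.889; σ = 2.809 days.
D = μ + z·σ = 50 + 1.036·2.809 = 52.9 days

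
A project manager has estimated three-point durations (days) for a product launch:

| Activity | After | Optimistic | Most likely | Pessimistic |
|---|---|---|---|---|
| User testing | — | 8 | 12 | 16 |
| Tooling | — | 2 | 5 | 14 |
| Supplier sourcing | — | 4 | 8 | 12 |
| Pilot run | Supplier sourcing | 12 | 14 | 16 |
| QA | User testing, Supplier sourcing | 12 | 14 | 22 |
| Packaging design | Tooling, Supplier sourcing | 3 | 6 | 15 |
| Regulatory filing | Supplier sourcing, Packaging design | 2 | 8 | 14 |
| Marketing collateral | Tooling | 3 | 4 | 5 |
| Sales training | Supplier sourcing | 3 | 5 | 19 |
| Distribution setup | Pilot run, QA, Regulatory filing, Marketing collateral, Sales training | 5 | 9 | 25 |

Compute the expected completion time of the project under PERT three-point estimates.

38 days

te_User testing = (8 + 4·12 + 16)/6 = 72/6 = 12
te_Tooling = (2 + 4·5 + 14)/6 = 36/6 = 6
te_Supplier sourcing = (4 + 4·8 + 12)/6 = 48/6 = 8
te_Pilot run = (12 + 4·14 + 16)/6 = 84/6 = 14
te_QA = (12 + 4·14 + 22)/6 = 90/6 = 15
te_Packaging design = (3 + 4·6 + 15)/6 = 42/6 = 7
te_Regulatory filing = (2 + 4·8 + 14)/6 = 48/6 = 8
te_Marketing collateral = (3 + 4·4 + 5)/6 = 24/6 = 4
te_Sales training = (3 + 4·5 + 19)/6 = 42/6 = 7
te_Distribution setup = (5 + 4·9 + 25)/6 = 66/6 = 11

Forward pass:
ES_User testing = 0; EF_User testing = 12
ES_Tooling = 0; EF_Tooling = 6
ES_Supplier sourcing = 0; EF_Supplier sourcing = 8
ES_Pilot run = 8; EF_Pilot run = 8+14 = 22
ES_QA = max(EF_User testing=12, EF_Supplier sourcing=8) = 12; EF_QA = 12+15 = 27
ES_Packaging design = max(EF_Tooling=6, EF_Supplier sourcing=8) = 8; EF_Packaging design = 8+7 = 15
ES_Regulatory filing = max(EF_Supplier sourcing=8, EF_Packaging design=15) = 15; EF_Regulatory filing = 15+8 = 23
ES_Marketing collateral = 6; EF_Marketing collateral = 6+4 = 10
ES_Sales training = 8; EF_Sales training = 8+7 = 15
ES_Distribution setup = max(EF_Pilot run=22, EF_QA=27, EF_Regulatory filing=23, EF_Marketing collateral=10, EF_Sales training=15) = 27; EF_Distribution setup = 27+11 = 38
Expected project duration μ = 38 days. Critical path: User testing → QA → Distribution setup.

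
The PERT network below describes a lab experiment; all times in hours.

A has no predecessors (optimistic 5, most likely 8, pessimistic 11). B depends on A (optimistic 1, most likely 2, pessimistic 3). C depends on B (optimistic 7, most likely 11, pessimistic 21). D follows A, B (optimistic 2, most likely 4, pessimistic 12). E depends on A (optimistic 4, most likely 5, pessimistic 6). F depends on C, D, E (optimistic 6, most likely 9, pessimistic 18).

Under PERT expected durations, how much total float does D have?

7 hours

te_A = (5 + 4·8 + 11)/6 = 48/6 = 8
te_B = (1 + 4·2 + 3)/6 = 12/6 = 2
te_C = (7 + 4·11 + 21)/6 = 72/6 = 12
te_D = (2 + 4·4 + 12)/6 = 30/6 = 5
te_E = (4 + 4·5 + 6)/6 = 30/6 = 5
te_F = (6 + 4·9 + 18)/6 = 60/6 = 10

Forward pass:
ES_A = 0; EF_A = 8
ES_B = 8; EF_B = 8+2 = 10
ES_C = 10; EF_C = 10+12 = 22
ES_D = max(EF_A=8, EF_B=10) = 10; EF_D = 10+5 = 15
ES_E = 8; EF_E = 8+5 = 13
ES_F = max(EF_C=22, EF_D=15, EF_E=13) = 22; EF_F = 22+10 = 32
Expected project duration μ = 32 hours. Critical path: A → B → C → F.

Backward pass:
LF_F = 32; LS_F = 32−10 = 22
LF_E = LS_F = 22; LS_E = 22−5 = 17
LF_D = LS_F = 22; LS_D = 22−5 = 17
LF_C = LS_F = 22; LS_C = 22−12 = 10
LF_B = min(LS_C=10, LS_D=17) = 10; LS_B = 10−2 = 8
LF_A = min(LS_B=8, LS_D=17, LS_E=17) = 8; LS_A = 8−8 = 0
Slack_D = LS_D − ES_D = 17 − 10 = 7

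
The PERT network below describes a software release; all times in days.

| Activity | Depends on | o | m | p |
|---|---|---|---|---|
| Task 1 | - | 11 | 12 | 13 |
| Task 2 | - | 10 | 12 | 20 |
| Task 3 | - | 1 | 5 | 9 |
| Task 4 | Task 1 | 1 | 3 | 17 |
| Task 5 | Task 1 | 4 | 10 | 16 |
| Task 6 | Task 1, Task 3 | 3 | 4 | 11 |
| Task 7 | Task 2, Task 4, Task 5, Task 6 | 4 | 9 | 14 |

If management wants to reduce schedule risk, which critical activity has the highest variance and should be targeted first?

Task 5

te_Task 1 = (11 + 4·12 + 13)/6 = 72/6 = 12; σ²_Task 1 = ((13−11)/6)² = 0.111
te_Task 2 = (10 + 4·12 + 20)/6 = 78/6 = 13; σ²_Task 2 = ((20−10)/6)² = 2.778
te_Task 3 = (1 + 4·5 + 9)/6 = 30/6 = 5; σ²_Task 3 = ((9−1)/6)² = 1.778
te_Task 4 = (1 + 4·3 + 17)/6 = 30/6 = 5; σ²_Task 4 = ((17−1)/6)² = 7.111
te_Task 5 = (4 + 4·10 + 16)/6 = 60/6 = 10; σ²_Task 5 = ((16−4)/6)² = 4.000
te_Task 6 = (3 + 4·4 + 11)/6 = 30/6 = 5; σ²_Task 6 = ((11−3)/6)² = 1.778
te_Task 7 = (4 + 4·9 + 14)/6 = 54/6 = 9; σ²_Task 7 = ((14−4)/6)² = 2.778

Forward pass:
ES_Task 1 = 0; EF_Task 1 = 12
ES_Task 2 = 0; EF_Task 2 = 13
ES_Task 3 = 0; EF_Task 3 = 5
ES_Task 4 = 12; EF_Task 4 = 12+5 = 17
ES_Task 5 = 12; EF_Task 5 = 12+10 = 22
ES_Task 6 = max(EF_Task 1=12, EF_Task 3=5) = 12; EF_Task 6 = 12+5 = 17
ES_Task 7 = max(EF_Task 2=13, EF_Task 4=17, EF_Task 5=22, EF_Task 6=17) = 22; EF_Task 7 = 22+9 = 31
Expected project duration μ = 31 days. Critical path: Task 1 → Task 5 → Task 7.

Variances on critical path: σ²_Task 1=0.111, σ²_Task 5=4.000, σ²_Task 7=2.778.
Largest is σ²_Task 5 = 4.000.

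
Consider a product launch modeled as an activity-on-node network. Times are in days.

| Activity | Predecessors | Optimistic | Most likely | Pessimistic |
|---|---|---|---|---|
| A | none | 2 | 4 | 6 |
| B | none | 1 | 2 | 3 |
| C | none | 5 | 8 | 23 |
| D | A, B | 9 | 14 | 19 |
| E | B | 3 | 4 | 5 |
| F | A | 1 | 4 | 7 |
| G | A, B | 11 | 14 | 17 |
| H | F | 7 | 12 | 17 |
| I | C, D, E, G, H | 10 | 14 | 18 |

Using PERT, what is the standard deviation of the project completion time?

2.45 days

te_A = (2 + 4·4 + 6)/6 = 24/6 = 4; σ²_A = ((6−2)/6)² = 0.444
te_B = (1 + 4·2 + 3)/6 = 12/6 = 2; σ²_B = ((3−1)/6)² = 0.111
te_C = (5 + 4·8 + 23)/6 = 60/6 = 10; σ²_C = ((23−5)/6)² = 9.000
te_D = (9 + 4·14 + 19)/6 = 84/6 = 14; σ²_D = ((19−9)/6)² = 2.778
te_E = (3 + 4·4 + 5)/6 = 24/6 = 4; σ²_E = ((5−3)/6)² = 0.111
te_F = (1 + 4·4 + 7)/6 = 24/6 = 4; σ²_F = ((7−1)/6)² = 1.000
te_G = (11 + 4·14 + 17)/6 = 84/6 = 14; σ²_G = ((17−11)/6)² = 1.000
te_H = (7 + 4·12 + 17)/6 = 72/6 = 12; σ²_H = ((17−7)/6)² = 2.778
te_I = (10 + 4·14 + 18)/6 = 84/6 = 14; σ²_I = ((18−10)/6)² = 1.778

Forward pass:
ES_A = 0; EF_A = 4
ES_B = 0; EF_B = 2
ES_C = 0; EF_C = 10
ES_D = max(EF_A=4, EF_B=2) = 4; EF_D = 4+14 = 18
ES_E = 2; EF_E = 2+4 = 6
ES_F = 4; EF_F = 4+4 = 8
ES_G = max(EF_A=4, EF_B=2) = 4; EF_G = 4+14 = 18
ES_H = 8; EF_H = 8+12 = 20
ES_I = max(EF_C=10, EF_D=18, EF_E=6, EF_G=18, EF_H=20) = 20; EF_I = 20+14 = 34
Expected project duration μ = 34 days. Critical path: A → F → H → I.

Variance along critical path = 0.444 + 1.000 + 2.778 + 1.778 = 6.000
σ = √6.000 = 2.449 days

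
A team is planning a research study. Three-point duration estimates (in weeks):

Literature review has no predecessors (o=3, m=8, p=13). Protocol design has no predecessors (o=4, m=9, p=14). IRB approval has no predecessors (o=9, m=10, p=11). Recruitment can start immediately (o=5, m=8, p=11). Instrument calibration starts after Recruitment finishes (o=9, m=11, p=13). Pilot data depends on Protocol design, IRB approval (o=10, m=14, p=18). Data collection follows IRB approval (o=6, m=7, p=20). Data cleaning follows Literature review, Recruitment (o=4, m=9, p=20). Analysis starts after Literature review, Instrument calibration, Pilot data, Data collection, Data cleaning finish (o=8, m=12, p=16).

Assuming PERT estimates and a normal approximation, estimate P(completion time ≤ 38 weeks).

0.852

te_Literature review = (3 + 4·8 + 13)/6 = 48/6 = 8; σ²_Literature review = ((13−3)/6)² = 2.778
te_Protocol design = (4 + 4·9 + 14)/6 = 54/6 = 9; σ²_Protocol design = ((14−4)/6)² = 2.778
te_IRB approval = (9 + 4·10 + 11)/6 = 60/6 = 10; σ²_IRB approval = ((11−9)/6)² = 0.111
te_Recruitment = (5 + 4·8 + 11)/6 = 48/6 = 8; σ²_Recruitment = ((11−5)/6)² = 1.000
te_Instrument calibration = (9 + 4·11 + 13)/6 = 66/6 = 11; σ²_Instrument calibration = ((13−9)/6)² = 0.444
te_Pilot data = (10 + 4·14 + 18)/6 = 84/6 = 14; σ²_Pilot data = ((18−10)/6)² = 1.778
te_Data collection = (6 + 4·7 + 20)/6 = 54/6 = 9; σ²_Data collection = ((20−6)/6)² = 5.444
te_Data cleaning = (4 + 4·9 + 20)/6 = 60/6 = 10; σ²_Data cleaning = ((20−4)/6)² = 7.111
te_Analysis = (8 + 4·12 + 16)/6 = 72/6 = 12; σ²_Analysis = ((16−8)/6)² = 1.778

Forward pass:
ES_Literature review = 0; EF_Literature review = 8
ES_Protocol design = 0; EF_Protocol design = 9
ES_IRB approval = 0; EF_IRB approval = 10
ES_Recruitment = 0; EF_Recruitment = 8
ES_Instrument calibration = 8; EF_Instrument calibration = 8+11 = 19
ES_Pilot data = max(EF_Protocol design=9, EF_IRB approval=10) = 10; EF_Pilot data = 10+14 = 24
ES_Data collection = 10; EF_Data collection = 10+9 = 19
ES_Data cleaning = max(EF_Literature review=8, EF_Recruitment=8) = 8; EF_Data cleaning = 8+10 = 18
ES_Analysis = max(EF_Literature review=8, EF_Instrument calibration=19, EF_Pilot data=24, EF_Data collection=19, EF_Data cleaning=18) = 24; EF_Analysis = 24+12 = 36
Expected project duration μ = 36 weeks. Critical path: IRB approval → Pilot data → Analysis.

Variance along critical path = 0.111 + 1.778 + 1.778 = 3.667; σ = √3.667 = 1.915 weeks.
Z = (38 − 36) / 1.915 = 1.044
P(T ≤ 38) = Φ(1.044) ≈ 0.852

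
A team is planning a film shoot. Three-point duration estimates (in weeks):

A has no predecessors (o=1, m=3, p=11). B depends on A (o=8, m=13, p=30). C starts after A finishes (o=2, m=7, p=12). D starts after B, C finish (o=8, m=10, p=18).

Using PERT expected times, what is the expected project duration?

te_A = (1 + 4·3 + 11)/6 = 24/6 = 4
te_B = (8 + 4·13 + 30)/6 = 90/6 = 15
te_C = (2 + 4·7 + 12)/6 = 42/6 = 7
te_D = (8 + 4·10 + 18)/6 = 66/6 = 11

Forward pass:
ES_A = 0; EF_A = 4
ES_B = 4; EF_B = 4+15 = 19
ES_C = 4; EF_C = 4+7 = 11
ES_D = max(EF_B=19, EF_C=11) = 19; EF_D = 19+11 = 30
Expected project duration μ = 30 weeks. Critical path: A → B → D.

30 weeks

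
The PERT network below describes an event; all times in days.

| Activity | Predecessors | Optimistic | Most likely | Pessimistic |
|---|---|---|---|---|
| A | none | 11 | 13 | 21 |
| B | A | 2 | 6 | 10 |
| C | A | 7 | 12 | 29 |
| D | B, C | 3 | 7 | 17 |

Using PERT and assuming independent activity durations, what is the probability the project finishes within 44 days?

te_A = (11 + 4·13 + 21)/6 = 84/6 = 14; σ²_A = ((21−11)/6)² = 2.778
te_B = (2 + 4·6 + 10)/6 = 36/6 = 6; σ²_B = ((10−2)/6)² = 1.778
te_C = (7 + 4·12 + 29)/6 = 84/6 = 14; σ²_C = ((29−7)/6)² = 13.444
te_D = (3 + 4·7 + 17)/6 = 48/6 = 8; σ²_D = ((17−3)/6)² = 5.444

Forward pass:
ES_A = 0; EF_A = 14
ES_B = 14; EF_B = 14+6 = 20
ES_C = 14; EF_C = 14+14 = 28
ES_D = max(EF_B=20, EF_C=28) = 28; EF_D = 28+8 = 36
Expected project duration μ = 36 days. Critical path: A → C → D.

Variance along critical path = 2.778 + 13.444 + 5.444 = 21.667; σ = √21.667 = 4.655 days.
Z = (44 − 36) / 4.655 = 1.719
P(T ≤ 44) = Φ(1.719) ≈ 0.957

0.957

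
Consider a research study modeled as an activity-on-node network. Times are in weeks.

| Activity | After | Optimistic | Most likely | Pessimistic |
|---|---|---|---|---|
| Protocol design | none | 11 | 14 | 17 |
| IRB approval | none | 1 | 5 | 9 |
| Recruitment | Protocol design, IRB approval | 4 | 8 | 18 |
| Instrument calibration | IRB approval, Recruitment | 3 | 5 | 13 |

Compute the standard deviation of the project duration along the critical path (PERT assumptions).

3.04 weeks

te_Protocol design = (11 + 4·14 + 17)/6 = 84/6 = 14; σ²_Protocol design = ((17−11)/6)² = 1.000
te_IRB approval = (1 + 4·5 + 9)/6 = 30/6 = 5; σ²_IRB approval = ((9−1)/6)² = 1.778
te_Recruitment = (4 + 4·8 + 18)/6 = 54/6 = 9; σ²_Recruitment = ((18−4)/6)² = 5.444
te_Instrument calibration = (3 + 4·5 + 13)/6 = 36/6 = 6; σ²_Instrument calibration = ((13−3)/6)² = 2.778

Forward pass:
ES_Protocol design = 0; EF_Protocol design = 14
ES_IRB approval = 0; EF_IRB approval = 5
ES_Recruitment = max(EF_Protocol design=14, EF_IRB approval=5) = 14; EF_Recruitment = 14+9 = 23
ES_Instrument calibration = max(EF_IRB approval=5, EF_Recruitment=23) = 23; EF_Instrument calibration = 23+6 = 29
Expected project duration μ = 29 weeks. Critical path: Protocol design → Recruitment → Instrument calibration.

Variance along critical path = 1.000 + 5.444 + 2.778 = 9.222
σ = √9.222 = 3.037 weeks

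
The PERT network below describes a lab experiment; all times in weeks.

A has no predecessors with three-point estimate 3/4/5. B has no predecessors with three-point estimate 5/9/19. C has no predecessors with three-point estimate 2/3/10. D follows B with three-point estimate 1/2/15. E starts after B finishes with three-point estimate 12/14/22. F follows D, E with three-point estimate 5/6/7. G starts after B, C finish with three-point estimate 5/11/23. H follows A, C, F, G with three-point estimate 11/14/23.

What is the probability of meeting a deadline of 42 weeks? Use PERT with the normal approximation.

te_A = (3 + 4·4 + 5)/6 = 24/6 = 4; σ²_A = ((5−3)/6)² = 0.111
te_B = (5 + 4·9 + 19)/6 = 60/6 = 10; σ²_B = ((19−5)/6)² = 5.444
te_C = (2 + 4·3 + 10)/6 = 24/6 = 4; σ²_C = ((10−2)/6)² = 1.778
te_D = (1 + 4·2 + 15)/6 = 24/6 = 4; σ²_D = ((15−1)/6)² = 5.444
te_E = (12 + 4·14 + 22)/6 = 90/6 = 15; σ²_E = ((22−12)/6)² = 2.778
te_F = (5 + 4·6 + 7)/6 = 36/6 = 6; σ²_F = ((7−5)/6)² = 0.111
te_G = (5 + 4·11 + 23)/6 = 72/6 = 12; σ²_G = ((23−5)/6)² = 9.000
te_H = (11 + 4·14 + 23)/6 = 90/6 = 15; σ²_H = ((23−11)/6)² = 4.000

Forward pass:
ES_A = 0; EF_A = 4
ES_B = 0; EF_B = 10
ES_C = 0; EF_C = 4
ES_D = 10; EF_D = 10+4 = 14
ES_E = 10; EF_E = 10+15 = 25
ES_F = max(EF_D=14, EF_E=25) = 25; EF_F = 25+6 = 31
ES_G = max(EF_B=10, EF_C=4) = 10; EF_G = 10+12 = 22
ES_H = max(EF_A=4, EF_C=4, EF_F=31, EF_G=22) = 31; EF_H = 31+15 = 46
Expected project duration μ = 46 weeks. Critical path: B → E → F → H.

Variance along critical path = 5.444 + 2.778 + 0.111 + 4.000 = 12.333; σ = √12.333 = 3.512 weeks.
Z = (42 − 46) / 3.512 = -1.139
P(T ≤ 42) = Φ(-1.139) ≈ 0.127

0.127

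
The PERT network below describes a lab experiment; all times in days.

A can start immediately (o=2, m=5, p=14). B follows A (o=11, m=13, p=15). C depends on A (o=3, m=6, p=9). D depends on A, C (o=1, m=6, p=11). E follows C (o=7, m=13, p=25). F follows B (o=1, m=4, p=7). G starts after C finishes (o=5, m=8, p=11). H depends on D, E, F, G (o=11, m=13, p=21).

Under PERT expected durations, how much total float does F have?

3 days

te_A = (2 + 4·5 + 14)/6 = 36/6 = 6
te_B = (11 + 4·13 + 15)/6 = 78/6 = 13
te_C = (3 + 4·6 + 9)/6 = 36/6 = 6
te_D = (1 + 4·6 + 11)/6 = 36/6 = 6
te_E = (7 + 4·13 + 25)/6 = 84/6 = 14
te_F = (1 + 4·4 + 7)/6 = 24/6 = 4
te_G = (5 + 4·8 + 11)/6 = 48/6 = 8
te_H = (11 + 4·13 + 21)/6 = 84/6 = 14

Forward pass:
ES_A = 0; EF_A = 6
ES_B = 6; EF_B = 6+13 = 19
ES_C = 6; EF_C = 6+6 = 12
ES_D = max(EF_A=6, EF_C=12) = 12; EF_D = 12+6 = 18
ES_E = 12; EF_E = 12+14 = 26
ES_F = 19; EF_F = 19+4 = 23
ES_G = 12; EF_G = 12+8 = 20
ES_H = max(EF_D=18, EF_E=26, EF_F=23, EF_G=20) = 26; EF_H = 26+14 = 40
Expected project duration μ = 40 days. Critical path: A → C → E → H.

Backward pass:
LF_H = 40; LS_H = 40−14 = 26
LF_G = LS_H = 26; LS_G = 26−8 = 18
LF_F = LS_H = 26; LS_F = 26−4 = 22
LF_E = LS_H = 26; LS_E = 26−14 = 12
LF_D = LS_H = 26; LS_D = 26−6 = 20
LF_C = min(LS_D=20, LS_E=12, LS_G=18) = 12; LS_C = 12−6 = 6
LF_B = LS_F = 22; LS_B = 22−13 = 9
LF_A = min(LS_B=9, LS_C=6, LS_D=20) = 6; LS_A = 6−6 = 0
Slack_F = LS_F − ES_F = 22 − 19 = 3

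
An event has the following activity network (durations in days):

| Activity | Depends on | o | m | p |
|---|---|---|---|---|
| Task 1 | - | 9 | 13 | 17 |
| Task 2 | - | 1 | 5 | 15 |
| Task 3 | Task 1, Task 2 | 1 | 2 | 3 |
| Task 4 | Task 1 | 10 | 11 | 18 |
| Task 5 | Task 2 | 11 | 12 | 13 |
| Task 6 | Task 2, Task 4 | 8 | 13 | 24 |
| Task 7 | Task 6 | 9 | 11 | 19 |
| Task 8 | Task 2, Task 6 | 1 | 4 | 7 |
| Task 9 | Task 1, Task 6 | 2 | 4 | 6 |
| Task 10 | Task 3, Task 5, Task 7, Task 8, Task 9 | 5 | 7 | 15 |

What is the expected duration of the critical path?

59 days

te_Task 1 = (9 + 4·13 + 17)/6 = 78/6 = 13
te_Task 2 = (1 + 4·5 + 15)/6 = 36/6 = 6
te_Task 3 = (1 + 4·2 + 3)/6 = 12/6 = 2
te_Task 4 = (10 + 4·11 + 18)/6 = 72/6 = 12
te_Task 5 = (11 + 4·12 + 13)/6 = 72/6 = 12
te_Task 6 = (8 + 4·13 + 24)/6 = 84/6 = 14
te_Task 7 = (9 + 4·11 + 19)/6 = 72/6 = 12
te_Task 8 = (1 + 4·4 + 7)/6 = 24/6 = 4
te_Task 9 = (2 + 4·4 + 6)/6 = 24/6 = 4
te_Task 10 = (5 + 4·7 + 15)/6 = 48/6 = 8

Forward pass:
ES_Task 1 = 0; EF_Task 1 = 13
ES_Task 2 = 0; EF_Task 2 = 6
ES_Task 3 = max(EF_Task 1=13, EF_Task 2=6) = 13; EF_Task 3 = 13+2 = 15
ES_Task 4 = 13; EF_Task 4 = 13+12 = 25
ES_Task 5 = 6; EF_Task 5 = 6+12 = 18
ES_Task 6 = max(EF_Task 2=6, EF_Task 4=25) = 25; EF_Task 6 = 25+14 = 39
ES_Task 7 = 39; EF_Task 7 = 39+12 = 51
ES_Task 8 = max(EF_Task 2=6, EF_Task 6=39) = 39; EF_Task 8 = 39+4 = 43
ES_Task 9 = max(EF_Task 1=13, EF_Task 6=39) = 39; EF_Task 9 = 39+4 = 43
ES_Task 10 = max(EF_Task 3=15, EF_Task 5=18, EF_Task 7=51, EF_Task 8=43, EF_Task 9=43) = 51; EF_Task 10 = 51+8 = 59
Expected project duration μ = 59 days. Critical path: Task 1 → Task 4 → Task 6 → Task 7 → Task 10.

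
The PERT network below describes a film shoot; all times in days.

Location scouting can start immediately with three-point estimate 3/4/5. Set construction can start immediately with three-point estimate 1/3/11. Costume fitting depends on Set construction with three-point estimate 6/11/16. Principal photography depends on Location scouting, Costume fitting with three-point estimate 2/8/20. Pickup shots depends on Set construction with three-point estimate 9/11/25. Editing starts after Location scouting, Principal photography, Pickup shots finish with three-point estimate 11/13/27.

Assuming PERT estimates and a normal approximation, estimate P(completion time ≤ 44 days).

te_Location scouting = (3 + 4·4 + 5)/6 = 24/6 = 4; σ²_Location scouting = ((5−3)/6)² = 0.111
te_Set construction = (1 + 4·3 + 11)/6 = 24/6 = 4; σ²_Set construction = ((11−1)/6)² = 2.778
te_Costume fitting = (6 + 4·11 + 16)/6 = 66/6 = 11; σ²_Costume fitting = ((16−6)/6)² = 2.778
te_Principal photography = (2 + 4·8 + 20)/6 = 54/6 = 9; σ²_Principal photography = ((20−2)/6)² = 9.000
te_Pickup shots = (9 + 4·11 + 25)/6 = 78/6 = 13; σ²_Pickup shots = ((25−9)/6)² = 7.111
te_Editing = (11 + 4·13 + 27)/6 = 90/6 = 15; σ²_Editing = ((27−11)/6)² = 7.111

Forward pass:
ES_Location scouting = 0; EF_Location scouting = 4
ES_Set construction = 0; EF_Set construction = 4
ES_Costume fitting = 4; EF_Costume fitting = 4+11 = 15
ES_Principal photography = max(EF_Location scouting=4, EF_Costume fitting=15) = 15; EF_Principal photography = 15+9 = 24
ES_Pickup shots = 4; EF_Pickup shots = 4+13 = 17
ES_Editing = max(EF_Location scouting=4, EF_Principal photography=24, EF_Pickup shots=17) = 24; EF_Editing = 24+15 = 39
Expected project duration μ = 39 days. Critical path: Set construction → Costume fitting → Principal photography → Editing.

Variance along critical path = 2.778 + 2.778 + 9.000 + 7.111 = 21.667; σ = √21.667 = 4.655 days.
Z = (44 − 39) / 4.655 = 1.074
P(T ≤ 44) = Φ(1.074) ≈ 0.859

0.859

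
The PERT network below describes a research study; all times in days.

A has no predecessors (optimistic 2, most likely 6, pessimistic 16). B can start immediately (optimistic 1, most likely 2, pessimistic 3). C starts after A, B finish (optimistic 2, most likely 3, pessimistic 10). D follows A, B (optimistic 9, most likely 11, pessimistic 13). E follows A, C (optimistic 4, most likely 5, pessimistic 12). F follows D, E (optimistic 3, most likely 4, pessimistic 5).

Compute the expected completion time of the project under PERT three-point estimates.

te_A = (2 + 4·6 + 16)/6 = 42/6 = 7
te_B = (1 + 4·2 + 3)/6 = 12/6 = 2
te_C = (2 + 4·3 + 10)/6 = 24/6 = 4
te_D = (9 + 4·11 + 13)/6 = 66/6 = 11
te_E = (4 + 4·5 + 12)/6 = 36/6 = 6
te_F = (3 + 4·4 + 5)/6 = 24/6 = 4

Forward pass:
ES_A = 0; EF_A = 7
ES_B = 0; EF_B = 2
ES_C = max(EF_A=7, EF_B=2) = 7; EF_C = 7+4 = 11
ES_D = max(EF_A=7, EF_B=2) = 7; EF_D = 7+11 = 18
ES_E = max(EF_A=7, EF_C=11) = 11; EF_E = 11+6 = 17
ES_F = max(EF_D=18, EF_E=17) = 18; EF_F = 18+4 = 22
Expected project duration μ = 22 days. Critical path: A → D → F.

22 days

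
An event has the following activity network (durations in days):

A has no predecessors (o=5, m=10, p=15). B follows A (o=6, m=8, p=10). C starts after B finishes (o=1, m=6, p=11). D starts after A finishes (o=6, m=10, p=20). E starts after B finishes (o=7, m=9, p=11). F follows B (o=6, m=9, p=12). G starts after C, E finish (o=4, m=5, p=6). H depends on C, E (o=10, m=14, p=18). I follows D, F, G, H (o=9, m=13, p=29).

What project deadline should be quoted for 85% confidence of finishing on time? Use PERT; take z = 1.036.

60.2 days

te_A = (5 + 4·10 + 15)/6 = 60/6 = 10; σ²_A = ((15−5)/6)² = 2.778
te_B = (6 + 4·8 + 10)/6 = 48/6 = 8; σ²_B = ((10−6)/6)² = 0.444
te_C = (1 + 4·6 + 11)/6 = 36/6 = 6; σ²_C = ((11−1)/6)² = 2.778
te_D = (6 + 4·10 + 20)/6 = 66/6 = 11; σ²_D = ((20−6)/6)² = 5.444
te_E = (7 + 4·9 + 11)/6 = 54/6 = 9; σ²_E = ((11−7)/6)² = 0.444
te_F = (6 + 4·9 + 12)/6 = 54/6 = 9; σ²_F = ((12−6)/6)² = 1.000
te_G = (4 + 4·5 + 6)/6 = 30/6 = 5; σ²_G = ((6−4)/6)² = 0.111
te_H = (10 + 4·14 + 18)/6 = 84/6 = 14; σ²_H = ((18−10)/6)² = 1.778
te_I = (9 + 4·13 + 29)/6 = 90/6 = 15; σ²_I = ((29−9)/6)² = 11.111

Forward pass:
ES_A = 0; EF_A = 10
ES_B = 10; EF_B = 10+8 = 18
ES_C = 18; EF_C = 18+6 = 24
ES_D = 10; EF_D = 10+11 = 21
ES_E = 18; EF_E = 18+9 = 27
ES_F = 18; EF_F = 18+9 = 27
ES_G = max(EF_C=24, EF_E=27) = 27; EF_G = 27+5 = 32
ES_H = max(EF_C=24, EF_E=27) = 27; EF_H = 27+14 = 41
ES_I = max(EF_D=21, EF_F=27, EF_G=32, EF_H=41) = 41; EF_I = 41+15 = 56
Expected project duration μ = 56 days. Critical path: A → B → E → H → I.

Variance along critical path = 2.778 + 0.444 + 0.444 + 1.778 + 11.111 = 16.556; σ = 4.069 days.
D = μ + z·σ = 56 + 1.036·4.069 = 60.2 days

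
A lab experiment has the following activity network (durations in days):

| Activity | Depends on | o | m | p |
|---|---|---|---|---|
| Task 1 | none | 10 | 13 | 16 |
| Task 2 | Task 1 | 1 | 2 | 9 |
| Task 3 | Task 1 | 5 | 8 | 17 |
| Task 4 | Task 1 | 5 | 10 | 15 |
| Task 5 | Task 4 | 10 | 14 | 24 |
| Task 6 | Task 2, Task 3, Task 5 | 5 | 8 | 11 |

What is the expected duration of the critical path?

46 days

te_Task 1 = (10 + 4·13 + 16)/6 = 78/6 = 13
te_Task 2 = (1 + 4·2 + 9)/6 = 18/6 = 3
te_Task 3 = (5 + 4·8 + 17)/6 = 54/6 = 9
te_Task 4 = (5 + 4·10 + 15)/6 = 60/6 = 10
te_Task 5 = (10 + 4·14 + 24)/6 = 90/6 = 15
te_Task 6 = (5 + 4·8 + 11)/6 = 48/6 = 8

Forward pass:
ES_Task 1 = 0; EF_Task 1 = 13
ES_Task 2 = 13; EF_Task 2 = 13+3 = 16
ES_Task 3 = 13; EF_Task 3 = 13+9 = 22
ES_Task 4 = 13; EF_Task 4 = 13+10 = 23
ES_Task 5 = 23; EF_Task 5 = 23+15 = 38
ES_Task 6 = max(EF_Task 2=16, EF_Task 3=22, EF_Task 5=38) = 38; EF_Task 6 = 38+8 = 46
Expected project duration μ = 46 days. Critical path: Task 1 → Task 4 → Task 5 → Task 6.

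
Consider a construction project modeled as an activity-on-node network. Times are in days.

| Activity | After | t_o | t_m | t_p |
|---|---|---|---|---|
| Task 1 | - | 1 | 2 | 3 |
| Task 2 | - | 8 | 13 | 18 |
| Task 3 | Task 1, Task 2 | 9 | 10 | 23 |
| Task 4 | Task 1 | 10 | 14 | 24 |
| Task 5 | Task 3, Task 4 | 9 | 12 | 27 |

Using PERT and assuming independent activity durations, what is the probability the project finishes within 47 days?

te_Task 1 = (1 + 4·2 + 3)/6 = 12/6 = 2; σ²_Task 1 = ((3−1)/6)² = 0.111
te_Task 2 = (8 + 4·13 + 18)/6 = 78/6 = 13; σ²_Task 2 = ((18−8)/6)² = 2.778
te_Task 3 = (9 + 4·10 + 23)/6 = 72/6 = 12; σ²_Task 3 = ((23−9)/6)² = 5.444
te_Task 4 = (10 + 4·14 + 24)/6 = 90/6 = 15; σ²_Task 4 = ((24−10)/6)² = 5.444
te_Task 5 = (9 + 4·12 + 27)/6 = 84/6 = 14; σ²_Task 5 = ((27−9)/6)² = 9.000

Forward pass:
ES_Task 1 = 0; EF_Task 1 = 2
ES_Task 2 = 0; EF_Task 2 = 13
ES_Task 3 = max(EF_Task 1=2, EF_Task 2=13) = 13; EF_Task 3 = 13+12 = 25
ES_Task 4 = 2; EF_Task 4 = 2+15 = 17
ES_Task 5 = max(EF_Task 3=25, EF_Task 4=17) = 25; EF_Task 5 = 25+14 = 39
Expected project duration μ = 39 days. Critical path: Task 2 → Task 3 → Task 5.

Variance along critical path = 2.778 + 5.444 + 9.000 = 17.222; σ = √17.222 = 4.150 days.
Z = (47 − 39) / 4.150 = 1.928
P(T ≤ 47) = Φ(1.928) ≈ 0.973

0.973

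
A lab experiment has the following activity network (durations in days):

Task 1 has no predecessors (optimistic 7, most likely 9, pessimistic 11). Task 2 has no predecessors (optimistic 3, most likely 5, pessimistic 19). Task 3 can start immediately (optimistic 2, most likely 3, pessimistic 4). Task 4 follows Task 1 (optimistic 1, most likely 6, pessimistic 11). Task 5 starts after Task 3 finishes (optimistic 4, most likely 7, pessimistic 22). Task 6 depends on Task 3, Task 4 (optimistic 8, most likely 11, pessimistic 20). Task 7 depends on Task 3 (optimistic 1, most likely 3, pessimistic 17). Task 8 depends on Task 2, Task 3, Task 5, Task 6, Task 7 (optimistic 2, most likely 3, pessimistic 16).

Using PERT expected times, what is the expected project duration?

32 days

te_Task 1 = (7 + 4·9 + 11)/6 = 54/6 = 9
te_Task 2 = (3 + 4·5 + 19)/6 = 42/6 = 7
te_Task 3 = (2 + 4·3 + 4)/6 = 18/6 = 3
te_Task 4 = (1 + 4·6 + 11)/6 = 36/6 = 6
te_Task 5 = (4 + 4·7 + 22)/6 = 54/6 = 9
te_Task 6 = (8 + 4·11 + 20)/6 = 72/6 = 12
te_Task 7 = (1 + 4·3 + 17)/6 = 30/6 = 5
te_Task 8 = (2 + 4·3 + 16)/6 = 30/6 = 5

Forward pass:
ES_Task 1 = 0; EF_Task 1 = 9
ES_Task 2 = 0; EF_Task 2 = 7
ES_Task 3 = 0; EF_Task 3 = 3
ES_Task 4 = 9; EF_Task 4 = 9+6 = 15
ES_Task 5 = 3; EF_Task 5 = 3+9 = 12
ES_Task 6 = max(EF_Task 3=3, EF_Task 4=15) = 15; EF_Task 6 = 15+12 = 27
ES_Task 7 = 3; EF_Task 7 = 3+5 = 8
ES_Task 8 = max(EF_Task 2=7, EF_Task 3=3, EF_Task 5=12, EF_Task 6=27, EF_Task 7=8) = 27; EF_Task 8 = 27+5 = 32
Expected project duration μ = 32 days. Critical path: Task 1 → Task 4 → Task 6 → Task 8.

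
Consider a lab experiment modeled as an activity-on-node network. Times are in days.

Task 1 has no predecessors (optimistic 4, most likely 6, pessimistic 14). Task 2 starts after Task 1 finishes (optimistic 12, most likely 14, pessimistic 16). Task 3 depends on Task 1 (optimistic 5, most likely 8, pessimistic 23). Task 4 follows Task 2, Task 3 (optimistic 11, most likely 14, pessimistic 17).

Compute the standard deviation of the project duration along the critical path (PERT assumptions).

te_Task 1 = (4 + 4·6 + 14)/6 = 42/6 = 7; σ²_Task 1 = ((14−4)/6)² = 2.778
te_Task 2 = (12 + 4·14 + 16)/6 = 84/6 = 14; σ²_Task 2 = ((16−12)/6)² = 0.444
te_Task 3 = (5 + 4·8 + 23)/6 = 60/6 = 10; σ²_Task 3 = ((23−5)/6)² = 9.000
te_Task 4 = (11 + 4·14 + 17)/6 = 84/6 = 14; σ²_Task 4 = ((17−11)/6)² = 1.000

Forward pass:
ES_Task 1 = 0; EF_Task 1 = 7
ES_Task 2 = 7; EF_Task 2 = 7+14 = 21
ES_Task 3 = 7; EF_Task 3 = 7+10 = 17
ES_Task 4 = max(EF_Task 2=21, EF_Task 3=17) = 21; EF_Task 4 = 21+14 = 35
Expected project duration μ = 35 days. Critical path: Task 1 → Task 2 → Task 4.

Variance along critical path = 2.778 + 0.444 + 1.000 = 4.222
σ = √4.222 = 2.055 days

2.05 days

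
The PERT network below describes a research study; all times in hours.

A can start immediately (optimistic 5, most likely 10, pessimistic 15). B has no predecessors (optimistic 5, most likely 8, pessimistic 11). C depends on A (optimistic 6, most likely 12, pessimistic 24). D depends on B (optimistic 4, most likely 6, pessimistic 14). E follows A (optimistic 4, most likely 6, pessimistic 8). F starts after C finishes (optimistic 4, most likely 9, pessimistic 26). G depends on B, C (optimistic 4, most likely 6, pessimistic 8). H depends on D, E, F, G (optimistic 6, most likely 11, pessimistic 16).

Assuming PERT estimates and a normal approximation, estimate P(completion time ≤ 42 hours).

0.285

te_A = (5 + 4·10 + 15)/6 = 60/6 = 10; σ²_A = ((15−5)/6)² = 2.778
te_B = (5 + 4·8 + 11)/6 = 48/6 = 8; σ²_B = ((11−5)/6)² = 1.000
te_C = (6 + 4·12 + 24)/6 = 78/6 = 13; σ²_C = ((24−6)/6)² = 9.000
te_D = (4 + 4·6 + 14)/6 = 42/6 = 7; σ²_D = ((14−4)/6)² = 2.778
te_E = (4 + 4·6 + 8)/6 = 36/6 = 6; σ²_E = ((8−4)/6)² = 0.444
te_F = (4 + 4·9 + 26)/6 = 66/6 = 11; σ²_F = ((26−4)/6)² = 13.444
te_G = (4 + 4·6 + 8)/6 = 36/6 = 6; σ²_G = ((8−4)/6)² = 0.444
te_H = (6 + 4·11 + 16)/6 = 66/6 = 11; σ²_H = ((16−6)/6)² = 2.778

Forward pass:
ES_A = 0; EF_A = 10
ES_B = 0; EF_B = 8
ES_C = 10; EF_C = 10+13 = 23
ES_D = 8; EF_D = 8+7 = 15
ES_E = 10; EF_E = 10+6 = 16
ES_F = 23; EF_F = 23+11 = 34
ES_G = max(EF_B=8, EF_C=23) = 23; EF_G = 23+6 = 29
ES_H = max(EF_D=15, EF_E=16, EF_F=34, EF_G=29) = 34; EF_H = 34+11 = 45
Expected project duration μ = 45 hours. Critical path: A → C → F → H.

Variance along critical path = 2.778 + 9.000 + 13.444 + 2.778 = 28.000; σ = √28.000 = 5.292 hours.
Z = (42 − 45) / 5.292 = -0.567
P(T ≤ 42) = Φ(-0.567) ≈ 0.285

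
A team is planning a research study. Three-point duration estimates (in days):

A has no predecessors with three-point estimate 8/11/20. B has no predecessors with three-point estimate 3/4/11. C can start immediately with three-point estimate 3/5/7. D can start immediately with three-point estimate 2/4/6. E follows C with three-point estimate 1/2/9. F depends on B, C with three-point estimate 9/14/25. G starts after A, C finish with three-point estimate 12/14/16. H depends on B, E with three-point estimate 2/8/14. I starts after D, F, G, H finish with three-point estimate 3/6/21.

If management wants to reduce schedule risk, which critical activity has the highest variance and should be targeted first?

te_A = (8 + 4·11 + 20)/6 = 72/6 = 12; σ²_A = ((20−8)/6)² = 4.000
te_B = (3 + 4·4 + 11)/6 = 30/6 = 5; σ²_B = ((11−3)/6)² = 1.778
te_C = (3 + 4·5 + 7)/6 = 30/6 = 5; σ²_C = ((7−3)/6)² = 0.444
te_D = (2 + 4·4 + 6)/6 = 24/6 = 4; σ²_D = ((6−2)/6)² = 0.444
te_E = (1 + 4·2 + 9)/6 = 18/6 = 3; σ²_E = ((9−1)/6)² = 1.778
te_F = (9 + 4·14 + 25)/6 = 90/6 = 15; σ²_F = ((25−9)/6)² = 7.111
te_G = (12 + 4·14 + 16)/6 = 84/6 = 14; σ²_G = ((16−12)/6)² = 0.444
te_H = (2 + 4·8 + 14)/6 = 48/6 = 8; σ²_H = ((14−2)/6)² = 4.000
te_I = (3 + 4·6 + 21)/6 = 48/6 = 8; σ²_I = ((21−3)/6)² = 9.000

Forward pass:
ES_A = 0; EF_A = 12
ES_B = 0; EF_B = 5
ES_C = 0; EF_C = 5
ES_D = 0; EF_D = 4
ES_E = 5; EF_E = 5+3 = 8
ES_F = max(EF_B=5, EF_C=5) = 5; EF_F = 5+15 = 20
ES_G = max(EF_A=12, EF_C=5) = 12; EF_G = 12+14 = 26
ES_H = max(EF_B=5, EF_E=8) = 8; EF_H = 8+8 = 16
ES_I = max(EF_D=4, EF_F=20, EF_G=26, EF_H=16) = 26; EF_I = 26+8 = 34
Expected project duration μ = 34 days. Critical path: A → G → I.

Variances on critical path: σ²_A=4.000, σ²_G=0.444, σ²_I=9.000.
Largest is σ²_I = 9.000.

I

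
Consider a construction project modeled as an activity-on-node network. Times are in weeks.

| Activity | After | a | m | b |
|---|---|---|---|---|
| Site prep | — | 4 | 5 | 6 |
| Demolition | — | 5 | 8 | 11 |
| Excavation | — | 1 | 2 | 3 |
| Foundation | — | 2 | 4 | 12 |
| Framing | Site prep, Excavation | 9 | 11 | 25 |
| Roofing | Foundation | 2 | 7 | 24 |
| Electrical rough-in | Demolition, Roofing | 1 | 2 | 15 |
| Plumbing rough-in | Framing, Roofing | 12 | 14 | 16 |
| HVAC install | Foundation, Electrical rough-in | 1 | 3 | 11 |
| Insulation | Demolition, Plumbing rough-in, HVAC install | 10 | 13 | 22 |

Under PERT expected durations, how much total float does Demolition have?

16 weeks

te_Site prep = (4 + 4·5 + 6)/6 = 30/6 = 5
te_Demolition = (5 + 4·8 + 11)/6 = 48/6 = 8
te_Excavation = (1 + 4·2 + 3)/6 = 12/6 = 2
te_Foundation = (2 + 4·4 + 12)/6 = 30/6 = 5
te_Framing = (9 + 4·11 + 25)/6 = 78/6 = 13
te_Roofing = (2 + 4·7 + 24)/6 = 54/6 = 9
te_Electrical rough-in = (1 + 4·2 + 15)/6 = 24/6 = 4
te_Plumbing rough-in = (12 + 4·14 + 16)/6 = 84/6 = 14
te_HVAC install = (1 + 4·3 + 11)/6 = 24/6 = 4
te_Insulation = (10 + 4·13 + 22)/6 = 84/6 = 14

Forward pass:
ES_Site prep = 0; EF_Site prep = 5
ES_Demolition = 0; EF_Demolition = 8
ES_Excavation = 0; EF_Excavation = 2
ES_Foundation = 0; EF_Foundation = 5
ES_Framing = max(EF_Site prep=5, EF_Excavation=2) = 5; EF_Framing = 5+13 = 18
ES_Roofing = 5; EF_Roofing = 5+9 = 14
ES_Electrical rough-in = max(EF_Demolition=8, EF_Roofing=14) = 14; EF_Electrical rough-in = 14+4 = 18
ES_Plumbing rough-in = max(EF_Framing=18, EF_Roofing=14) = 18; EF_Plumbing rough-in = 18+14 = 32
ES_HVAC install = max(EF_Foundation=5, EF_Electrical rough-in=18) = 18; EF_HVAC install = 18+4 = 22
ES_Insulation = max(EF_Demolition=8, EF_Plumbing rough-in=32, EF_HVAC install=22) = 32; EF_Insulation = 32+14 = 46
Expected project duration μ = 46 weeks. Critical path: Site prep → Framing → Plumbing rough-in → Insulation.

Backward pass:
LF_Insulation = 46; LS_Insulation = 46−14 = 32
LF_HVAC install = LS_Insulation = 32; LS_HVAC install = 32−4 = 28
LF_Plumbing rough-in = LS_Insulation = 32; LS_Plumbing rough-in = 32−14 = 18
LF_Electrical rough-in = LS_HVAC install = 28; LS_Electrical rough-in = 28−4 = 24
LF_Roofing = min(LS_Electrical rough-in=24, LS_Plumbing rough-in=18) = 18; LS_Roofing = 18−9 = 9
LF_Framing = LS_Plumbing rough-in = 18; LS_Framing = 18−13 = 5
LF_Foundation = min(LS_Roofing=9, LS_HVAC install=28) = 9; LS_Foundation = 9−5 = 4
LF_Excavation = LS_Framing = 5; LS_Excavation = 5−2 = 3
LF_Demolition = min(LS_Electrical rough-in=24, LS_Insulation=32) = 24; LS_Demolition = 24−8 = 16
LF_Site prep = LS_Framing = 5; LS_Site prep = 5−5 = 0
Slack_Demolition = LS_Demolition − ES_Demolition = 16 − 0 = 16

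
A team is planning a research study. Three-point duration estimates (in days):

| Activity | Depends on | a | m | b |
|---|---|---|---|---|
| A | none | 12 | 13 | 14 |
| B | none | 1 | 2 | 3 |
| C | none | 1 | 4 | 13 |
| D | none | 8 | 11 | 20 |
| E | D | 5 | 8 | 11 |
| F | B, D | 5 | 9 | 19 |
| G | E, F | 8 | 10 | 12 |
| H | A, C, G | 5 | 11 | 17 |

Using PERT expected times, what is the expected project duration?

te_A = (12 + 4·13 + 14)/6 = 78/6 = 13
te_B = (1 + 4·2 + 3)/6 = 12/6 = 2
te_C = (1 + 4·4 + 13)/6 = 30/6 = 5
te_D = (8 + 4·11 + 20)/6 = 72/6 = 12
te_E = (5 + 4·8 + 11)/6 = 48/6 = 8
te_F = (5 + 4·9 + 19)/6 = 60/6 = 10
te_G = (8 + 4·10 + 12)/6 = 60/6 = 10
te_H = (5 + 4·11 + 17)/6 = 66/6 = 11

Forward pass:
ES_A = 0; EF_A = 13
ES_B = 0; EF_B = 2
ES_C = 0; EF_C = 5
ES_D = 0; EF_D = 12
ES_E = 12; EF_E = 12+8 = 20
ES_F = max(EF_B=2, EF_D=12) = 12; EF_F = 12+10 = 22
ES_G = max(EF_E=20, EF_F=22) = 22; EF_G = 22+10 = 32
ES_H = max(EF_A=13, EF_C=5, EF_G=32) = 32; EF_H = 32+11 = 43
Expected project duration μ = 43 days. Critical path: D → F → G → H.

43 days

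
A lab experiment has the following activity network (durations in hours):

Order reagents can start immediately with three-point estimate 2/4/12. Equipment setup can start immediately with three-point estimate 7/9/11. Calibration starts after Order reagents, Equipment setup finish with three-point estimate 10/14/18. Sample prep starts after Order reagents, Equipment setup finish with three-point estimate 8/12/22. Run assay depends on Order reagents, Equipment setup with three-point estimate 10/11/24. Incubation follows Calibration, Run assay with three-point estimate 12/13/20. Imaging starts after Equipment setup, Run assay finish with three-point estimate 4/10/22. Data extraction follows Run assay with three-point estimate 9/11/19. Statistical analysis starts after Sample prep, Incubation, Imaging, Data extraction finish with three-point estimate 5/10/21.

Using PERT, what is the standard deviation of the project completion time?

3.33 hours

te_Order reagents = (2 + 4·4 + 12)/6 = 30/6 = 5; σ²_Order reagents = ((12−2)/6)² = 2.778
te_Equipment setup = (7 + 4·9 + 11)/6 = 54/6 = 9; σ²_Equipment setup = ((11−7)/6)² = 0.444
te_Calibration = (10 + 4·14 + 18)/6 = 84/6 = 14; σ²_Calibration = ((18−10)/6)² = 1.778
te_Sample prep = (8 + 4·12 + 22)/6 = 78/6 = 13; σ²_Sample prep = ((22−8)/6)² = 5.444
te_Run assay = (10 + 4·11 + 24)/6 = 78/6 = 13; σ²_Run assay = ((24−10)/6)² = 5.444
te_Incubation = (12 + 4·13 + 20)/6 = 84/6 = 14; σ²_Incubation = ((20−12)/6)² = 1.778
te_Imaging = (4 + 4·10 + 22)/6 = 66/6 = 11; σ²_Imaging = ((22−4)/6)² = 9.000
te_Data extraction = (9 + 4·11 + 19)/6 = 72/6 = 12; σ²_Data extraction = ((19−9)/6)² = 2.778
te_Statistical analysis = (5 + 4·10 + 21)/6 = 66/6 = 11; σ²_Statistical analysis = ((21−5)/6)² = 7.111

Forward pass:
ES_Order reagents = 0; EF_Order reagents = 5
ES_Equipment setup = 0; EF_Equipment setup = 9
ES_Calibration = max(EF_Order reagents=5, EF_Equipment setup=9) = 9; EF_Calibration = 9+14 = 23
ES_Sample prep = max(EF_Order reagents=5, EF_Equipment setup=9) = 9; EF_Sample prep = 9+13 = 22
ES_Run assay = max(EF_Order reagents=5, EF_Equipment setup=9) = 9; EF_Run assay = 9+13 = 22
ES_Incubation = max(EF_Calibration=23, EF_Run assay=22) = 23; EF_Incubation = 23+14 = 37
ES_Imaging = max(EF_Equipment setup=9, EF_Run assay=22) = 22; EF_Imaging = 22+11 = 33
ES_Data extraction = 22; EF_Data extraction = 22+12 = 34
ES_Statistical analysis = max(EF_Sample prep=22, EF_Incubation=37, EF_Imaging=33, EF_Data extraction=34) = 37; EF_Statistical analysis = 37+11 = 48
Expected project duration μ = 48 hours. Critical path: Equipment setup → Calibration → Incubation → Statistical analysis.

Variance along critical path = 0.444 + 1.778 + 1.778 + 7.111 = 11.111
σ = √11.111 = 3.333 hours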